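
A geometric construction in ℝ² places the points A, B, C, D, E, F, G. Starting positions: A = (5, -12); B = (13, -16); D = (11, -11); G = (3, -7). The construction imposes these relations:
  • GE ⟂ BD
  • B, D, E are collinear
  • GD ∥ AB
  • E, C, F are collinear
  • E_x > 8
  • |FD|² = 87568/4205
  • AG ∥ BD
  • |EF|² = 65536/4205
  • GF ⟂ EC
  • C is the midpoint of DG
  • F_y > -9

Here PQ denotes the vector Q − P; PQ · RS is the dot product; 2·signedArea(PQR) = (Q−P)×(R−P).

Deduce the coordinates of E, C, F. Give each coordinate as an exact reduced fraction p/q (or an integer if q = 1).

1. E_x = 247/29  [B, D, E are collinear ∩ GE ⟂ BD]
2. E_y = -139/29  [B, D, E are collinear ∩ GE ⟂ BD]
   → E = (247/29, -139/29)
3. C_x = 7  [C is the midpoint of DG]
4. C_y = -9  [C is the midpoint of DG]
   → C = (7, -9)
5. F_x = 30183/4205  [E, C, F are collinear ∩ GF ⟂ EC]
6. F_y = -35771/4205  [E, C, F are collinear ∩ GF ⟂ EC]
   → F = (30183/4205, -35771/4205)

C = (7, -9)
E = (247/29, -139/29)
F = (30183/4205, -35771/4205)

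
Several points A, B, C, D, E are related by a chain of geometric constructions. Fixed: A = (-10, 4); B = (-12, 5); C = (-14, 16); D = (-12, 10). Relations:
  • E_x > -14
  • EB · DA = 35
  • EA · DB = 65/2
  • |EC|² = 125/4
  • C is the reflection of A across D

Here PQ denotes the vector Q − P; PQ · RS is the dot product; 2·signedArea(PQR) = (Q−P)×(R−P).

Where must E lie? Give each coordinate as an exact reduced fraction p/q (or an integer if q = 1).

E = (-13, 21/2)

1. E_x = -13  [EA · DB = 65/2 ∩ EB · DA = 35]
2. E_y = 21/2  [EA · DB = 65/2 ∩ EB · DA = 35]
   → E = (-13, 21/2)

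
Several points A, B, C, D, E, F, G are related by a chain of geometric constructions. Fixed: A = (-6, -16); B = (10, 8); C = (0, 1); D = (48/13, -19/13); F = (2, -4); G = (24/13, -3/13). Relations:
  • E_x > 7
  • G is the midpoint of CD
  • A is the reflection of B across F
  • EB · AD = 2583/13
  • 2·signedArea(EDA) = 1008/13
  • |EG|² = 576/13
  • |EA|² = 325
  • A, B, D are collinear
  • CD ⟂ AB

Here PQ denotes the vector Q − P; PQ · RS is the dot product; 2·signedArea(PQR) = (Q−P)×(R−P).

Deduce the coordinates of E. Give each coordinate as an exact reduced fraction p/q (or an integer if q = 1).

E = (96/13, -51/13)

1. E_x = 96/13  [EB · AD = 2583/13 ∩ 2·signedArea(EDA) = 1008/13]
2. E_y = -51/13  [EB · AD = 2583/13 ∩ 2·signedArea(EDA) = 1008/13]
   → E = (96/13, -51/13)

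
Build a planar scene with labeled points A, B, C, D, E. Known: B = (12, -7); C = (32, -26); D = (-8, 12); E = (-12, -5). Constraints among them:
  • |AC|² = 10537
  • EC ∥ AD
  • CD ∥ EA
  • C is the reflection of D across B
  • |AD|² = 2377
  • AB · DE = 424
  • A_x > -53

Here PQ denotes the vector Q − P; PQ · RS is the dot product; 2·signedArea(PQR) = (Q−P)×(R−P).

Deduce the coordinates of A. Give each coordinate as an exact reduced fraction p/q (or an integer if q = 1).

A = (-52, 33)

1. A_x = -52  [EC ∥ AD ∩ CD ∥ EA]
2. A_y = 33  [EC ∥ AD ∩ CD ∥ EA]
   → A = (-52, 33)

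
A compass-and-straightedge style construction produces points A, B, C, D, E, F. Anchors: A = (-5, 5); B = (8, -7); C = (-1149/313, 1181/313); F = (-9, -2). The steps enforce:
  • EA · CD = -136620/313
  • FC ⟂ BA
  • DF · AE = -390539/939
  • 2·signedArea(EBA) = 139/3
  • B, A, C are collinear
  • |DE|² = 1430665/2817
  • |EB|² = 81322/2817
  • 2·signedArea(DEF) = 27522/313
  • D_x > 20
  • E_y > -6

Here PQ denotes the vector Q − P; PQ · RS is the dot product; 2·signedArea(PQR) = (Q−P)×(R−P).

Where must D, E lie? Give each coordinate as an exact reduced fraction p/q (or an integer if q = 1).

D = (21, -19)
E = (869/313, -5392/939)

1. E_x = 869/313  [line -12·x + -13·y + -124/3 = 0 ∩ |EB|² = 81322/2817]
2. E_y = -5392/939  [line -12·x + -13·y + -124/3 = 0 ∩ |EB|² = 81322/2817]
   → E = (869/313, -5392/939)
3. D_x = 21  [DF · AE = -390539/939 ∩ 2·signedArea(DEF) = 27522/313]
4. D_y = -19  [DF · AE = -390539/939 ∩ 2·signedArea(DEF) = 27522/313]
   → D = (21, -19)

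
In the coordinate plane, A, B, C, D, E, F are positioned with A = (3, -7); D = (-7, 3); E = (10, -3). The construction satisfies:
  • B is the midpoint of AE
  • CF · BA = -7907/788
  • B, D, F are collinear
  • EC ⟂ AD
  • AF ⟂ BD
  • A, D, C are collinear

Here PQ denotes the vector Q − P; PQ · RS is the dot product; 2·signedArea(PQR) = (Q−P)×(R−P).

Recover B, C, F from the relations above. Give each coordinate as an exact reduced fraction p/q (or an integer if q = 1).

B = (13/2, -5)
C = (9/2, -17/2)
F = (943/197, -785/197)

1. B_x = 13/2  [B is the midpoint of AE]
2. B_y = -5  [B is the midpoint of AE]
   → B = (13/2, -5)
3. C_x = 9/2  [A, D, C are collinear ∩ EC ⟂ AD]
4. C_y = -17/2  [A, D, C are collinear ∩ EC ⟂ AD]
   → C = (9/2, -17/2)
5. F_x = 943/197  [B, D, F are collinear ∩ AF ⟂ BD]
6. F_y = -785/197  [B, D, F are collinear ∩ AF ⟂ BD]
   → F = (943/197, -785/197)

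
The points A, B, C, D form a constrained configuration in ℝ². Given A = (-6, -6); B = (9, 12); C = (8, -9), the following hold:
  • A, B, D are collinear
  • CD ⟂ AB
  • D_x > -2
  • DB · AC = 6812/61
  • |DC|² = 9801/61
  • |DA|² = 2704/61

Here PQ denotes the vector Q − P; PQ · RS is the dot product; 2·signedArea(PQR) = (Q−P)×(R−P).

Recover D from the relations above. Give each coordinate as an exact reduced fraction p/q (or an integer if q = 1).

D = (-106/61, -54/61)

1. D_x = -106/61  [A, B, D are collinear ∩ CD ⟂ AB]
2. D_y = -54/61  [A, B, D are collinear ∩ CD ⟂ AB]
   → D = (-106/61, -54/61)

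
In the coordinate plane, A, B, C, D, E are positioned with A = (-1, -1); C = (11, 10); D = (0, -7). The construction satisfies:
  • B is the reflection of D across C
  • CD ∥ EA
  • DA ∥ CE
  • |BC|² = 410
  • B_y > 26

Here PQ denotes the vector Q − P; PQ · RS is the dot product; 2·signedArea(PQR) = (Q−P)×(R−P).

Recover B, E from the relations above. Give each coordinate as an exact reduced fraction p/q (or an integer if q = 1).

B = (22, 27)
E = (10, 16)

1. B_x = 22  [B is the reflection of D across C]
2. B_y = 27  [B is the reflection of D across C]
   → B = (22, 27)
3. E_x = 10  [CD ∥ EA ∩ DA ∥ CE]
4. E_y = 16  [CD ∥ EA ∩ DA ∥ CE]
   → E = (10, 16)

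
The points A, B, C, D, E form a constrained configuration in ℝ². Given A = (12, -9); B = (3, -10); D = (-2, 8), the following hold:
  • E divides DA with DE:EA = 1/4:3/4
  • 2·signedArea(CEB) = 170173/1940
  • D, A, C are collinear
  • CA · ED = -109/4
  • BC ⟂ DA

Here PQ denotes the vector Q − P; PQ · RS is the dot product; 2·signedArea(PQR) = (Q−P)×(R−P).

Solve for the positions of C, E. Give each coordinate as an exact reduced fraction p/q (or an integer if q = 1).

C = (4294/485, -2512/485)
E = (3/2, 15/4)

1. C_x = 4294/485  [D, A, C are collinear ∩ BC ⟂ DA]
2. C_y = -2512/485  [D, A, C are collinear ∩ BC ⟂ DA]
   → C = (4294/485, -2512/485)
3. E_x = 3/2  [E divides DA with DE:EA = 1/4:3/4]
4. E_y = 15/4  [E divides DA with DE:EA = 1/4:3/4]
   → E = (3/2, 15/4)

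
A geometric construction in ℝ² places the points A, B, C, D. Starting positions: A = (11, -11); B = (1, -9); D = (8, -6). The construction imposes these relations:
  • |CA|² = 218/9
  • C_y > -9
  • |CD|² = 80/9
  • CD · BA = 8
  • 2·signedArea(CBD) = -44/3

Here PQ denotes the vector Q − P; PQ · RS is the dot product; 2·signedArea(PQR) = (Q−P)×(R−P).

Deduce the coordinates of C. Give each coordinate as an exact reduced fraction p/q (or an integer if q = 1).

C = (20/3, -26/3)

1. C_x = 20/3  [2·signedArea(CBD) = -44/3 ∩ CD · BA = 8]
2. C_y = -26/3  [2·signedArea(CBD) = -44/3 ∩ CD · BA = 8]
   → C = (20/3, -26/3)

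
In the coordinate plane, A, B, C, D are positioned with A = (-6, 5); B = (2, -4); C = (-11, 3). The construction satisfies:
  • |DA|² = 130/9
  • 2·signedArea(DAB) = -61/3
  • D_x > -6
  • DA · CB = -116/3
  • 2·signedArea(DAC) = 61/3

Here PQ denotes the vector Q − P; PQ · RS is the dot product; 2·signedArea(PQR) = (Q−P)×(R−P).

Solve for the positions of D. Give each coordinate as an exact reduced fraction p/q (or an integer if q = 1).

1. D_x = -5  [2·signedArea(DAC) = 61/3 ∩ 2·signedArea(DAB) = -61/3]
2. D_y = 4/3  [2·signedArea(DAC) = 61/3 ∩ 2·signedArea(DAB) = -61/3]
   → D = (-5, 4/3)

D = (-5, 4/3)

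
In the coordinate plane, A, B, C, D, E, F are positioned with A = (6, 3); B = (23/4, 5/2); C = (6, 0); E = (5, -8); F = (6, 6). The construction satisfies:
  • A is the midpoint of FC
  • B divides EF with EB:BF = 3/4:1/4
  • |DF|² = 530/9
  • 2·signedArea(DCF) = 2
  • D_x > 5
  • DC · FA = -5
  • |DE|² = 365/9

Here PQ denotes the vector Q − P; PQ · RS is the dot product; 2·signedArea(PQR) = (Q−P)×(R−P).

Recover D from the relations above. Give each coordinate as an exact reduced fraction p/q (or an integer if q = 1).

1. D_x = 17/3  [2·signedArea(DCF) = 2 ∩ DC · FA = -5]
2. D_y = -5/3  [2·signedArea(DCF) = 2 ∩ DC · FA = -5]
   → D = (17/3, -5/3)

D = (17/3, -5/3)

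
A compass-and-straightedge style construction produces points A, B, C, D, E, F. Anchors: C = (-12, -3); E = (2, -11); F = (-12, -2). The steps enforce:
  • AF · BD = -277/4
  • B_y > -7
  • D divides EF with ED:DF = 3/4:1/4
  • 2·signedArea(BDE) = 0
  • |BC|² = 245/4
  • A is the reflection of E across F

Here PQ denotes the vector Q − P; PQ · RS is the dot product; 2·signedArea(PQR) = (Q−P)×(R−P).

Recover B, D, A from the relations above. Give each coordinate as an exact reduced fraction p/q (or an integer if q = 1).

A = (-26, 7)
B = (-5, -13/2)
D = (-17/2, -17/4)

1. D_x = -17/2  [D divides EF with ED:DF = 3/4:1/4]
2. D_y = -17/4  [D divides EF with ED:DF = 3/4:1/4]
   → D = (-17/2, -17/4)
3. A_x = -26  [A is the reflection of E across F]
4. A_y = 7  [A is the reflection of E across F]
   → A = (-26, 7)
5. B_x = -5  [2·signedArea(BDE) = 0 ∩ AF · BD = -277/4]
6. B_y = -13/2  [2·signedArea(BDE) = 0 ∩ AF · BD = -277/4]
   → B = (-5, -13/2)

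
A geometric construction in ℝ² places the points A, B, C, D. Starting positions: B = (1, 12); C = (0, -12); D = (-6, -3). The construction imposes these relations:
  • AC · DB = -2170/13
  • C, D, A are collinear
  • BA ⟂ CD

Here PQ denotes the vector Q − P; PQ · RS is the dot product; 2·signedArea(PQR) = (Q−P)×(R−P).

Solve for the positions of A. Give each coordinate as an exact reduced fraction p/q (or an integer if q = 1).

A = (-140/13, 54/13)

1. A_x = -140/13  [C, D, A are collinear ∩ BA ⟂ CD]
2. A_y = 54/13  [C, D, A are collinear ∩ BA ⟂ CD]
   → A = (-140/13, 54/13)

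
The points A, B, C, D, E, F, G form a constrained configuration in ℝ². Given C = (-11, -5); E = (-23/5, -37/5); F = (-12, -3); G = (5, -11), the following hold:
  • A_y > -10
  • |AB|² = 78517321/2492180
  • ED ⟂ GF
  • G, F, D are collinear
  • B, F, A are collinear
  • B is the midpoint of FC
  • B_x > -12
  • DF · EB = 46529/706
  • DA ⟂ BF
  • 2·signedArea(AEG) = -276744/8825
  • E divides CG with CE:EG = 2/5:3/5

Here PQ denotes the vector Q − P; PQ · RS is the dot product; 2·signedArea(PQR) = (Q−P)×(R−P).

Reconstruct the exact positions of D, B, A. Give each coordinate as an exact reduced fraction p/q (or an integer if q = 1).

1. D_x = -1499/353  [G, F, D are collinear ∩ ED ⟂ GF]
2. D_y = -2347/353  [G, F, D are collinear ∩ ED ⟂ GF]
   → D = (-1499/353, -2347/353)
3. B_x = -23/2  [B is the midpoint of FC]
4. B_y = -4  [B is the midpoint of FC]
   → B = (-23/2, -4)
5. A_x = -15867/1765  [B, F, A are collinear ∩ DA ⟂ BF]
6. A_y = -15921/1765  [B, F, A are collinear ∩ DA ⟂ BF]
   → A = (-15867/1765, -15921/1765)

A = (-15867/1765, -15921/1765)
B = (-23/2, -4)
D = (-1499/353, -2347/353)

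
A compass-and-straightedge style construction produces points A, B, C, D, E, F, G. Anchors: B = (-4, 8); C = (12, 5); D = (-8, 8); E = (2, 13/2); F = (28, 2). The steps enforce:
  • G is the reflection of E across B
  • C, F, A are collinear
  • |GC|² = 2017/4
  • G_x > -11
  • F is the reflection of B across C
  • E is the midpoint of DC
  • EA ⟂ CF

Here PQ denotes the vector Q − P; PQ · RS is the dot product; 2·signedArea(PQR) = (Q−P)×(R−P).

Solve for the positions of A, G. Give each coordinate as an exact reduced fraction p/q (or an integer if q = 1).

A = (548/265, 3637/530)
G = (-10, 19/2)

1. A_x = 548/265  [C, F, A are collinear ∩ EA ⟂ CF]
2. A_y = 3637/530  [C, F, A are collinear ∩ EA ⟂ CF]
   → A = (548/265, 3637/530)
3. G_x = -10  [G is the reflection of E across B]
4. G_y = 19/2  [G is the reflection of E across B]
   → G = (-10, 19/2)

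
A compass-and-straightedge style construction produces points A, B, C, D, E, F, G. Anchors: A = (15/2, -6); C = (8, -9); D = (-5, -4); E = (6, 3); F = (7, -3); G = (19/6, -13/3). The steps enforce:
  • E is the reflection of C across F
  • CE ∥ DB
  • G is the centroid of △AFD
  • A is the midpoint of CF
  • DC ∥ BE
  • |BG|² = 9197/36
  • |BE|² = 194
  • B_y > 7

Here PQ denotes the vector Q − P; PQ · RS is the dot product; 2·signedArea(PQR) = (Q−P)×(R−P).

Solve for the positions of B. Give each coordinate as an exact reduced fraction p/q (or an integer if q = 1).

B = (-7, 8)

1. B_x = -7  [DC ∥ BE ∩ CE ∥ DB]
2. B_y = 8  [DC ∥ BE ∩ CE ∥ DB]
   → B = (-7, 8)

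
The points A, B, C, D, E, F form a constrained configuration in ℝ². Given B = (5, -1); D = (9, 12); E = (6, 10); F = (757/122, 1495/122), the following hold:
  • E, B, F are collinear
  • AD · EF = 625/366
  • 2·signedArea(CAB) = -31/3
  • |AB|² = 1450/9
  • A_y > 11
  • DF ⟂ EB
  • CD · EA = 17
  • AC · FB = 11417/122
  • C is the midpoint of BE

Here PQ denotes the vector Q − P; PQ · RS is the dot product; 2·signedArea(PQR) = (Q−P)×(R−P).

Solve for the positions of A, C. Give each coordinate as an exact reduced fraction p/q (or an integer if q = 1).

A = (8, 34/3)
C = (11/2, 9/2)

1. C_x = 11/2  [C is the midpoint of BE]
2. C_y = 9/2  [C is the midpoint of BE]
   → C = (11/2, 9/2)
3. A_x = 8  [AC · FB = 11417/122 ∩ 2·signedArea(CAB) = -31/3]
4. A_y = 34/3  [AC · FB = 11417/122 ∩ 2·signedArea(CAB) = -31/3]
   → A = (8, 34/3)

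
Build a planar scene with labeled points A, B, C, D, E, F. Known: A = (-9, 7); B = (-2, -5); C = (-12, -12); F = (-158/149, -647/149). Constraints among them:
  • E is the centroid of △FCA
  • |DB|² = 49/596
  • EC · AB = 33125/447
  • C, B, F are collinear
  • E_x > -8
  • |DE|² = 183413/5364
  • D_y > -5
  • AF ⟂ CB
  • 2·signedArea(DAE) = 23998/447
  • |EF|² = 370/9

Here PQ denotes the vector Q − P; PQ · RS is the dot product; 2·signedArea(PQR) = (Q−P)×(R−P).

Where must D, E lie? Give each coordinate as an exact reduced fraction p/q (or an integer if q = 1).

1. E_x = -3287/447  [E is the centroid of △FCA]
2. E_y = -464/149  [E is the centroid of △FCA]
   → E = (-3287/447, -464/149)
3. D_x = -263/149  [line 1507/149·x + 736/447·y + 11539/447 = 0 ∩ |DB|² = 49/596]
4. D_y = -1441/298  [line 1507/149·x + 736/447·y + 11539/447 = 0 ∩ |DB|² = 49/596]
   → D = (-263/149, -1441/298)

D = (-263/149, -1441/298)
E = (-3287/447, -464/149)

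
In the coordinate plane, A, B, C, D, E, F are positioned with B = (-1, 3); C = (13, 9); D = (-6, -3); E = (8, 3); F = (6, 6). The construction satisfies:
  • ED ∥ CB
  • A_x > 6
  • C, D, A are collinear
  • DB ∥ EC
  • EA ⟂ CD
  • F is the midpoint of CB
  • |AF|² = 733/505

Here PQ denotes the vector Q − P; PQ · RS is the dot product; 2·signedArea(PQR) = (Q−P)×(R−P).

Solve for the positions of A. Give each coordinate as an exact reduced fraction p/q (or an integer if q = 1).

1. A_x = 3392/505  [C, D, A are collinear ∩ EA ⟂ CD]
2. A_y = 2541/505  [C, D, A are collinear ∩ EA ⟂ CD]
   → A = (3392/505, 2541/505)

A = (3392/505, 2541/505)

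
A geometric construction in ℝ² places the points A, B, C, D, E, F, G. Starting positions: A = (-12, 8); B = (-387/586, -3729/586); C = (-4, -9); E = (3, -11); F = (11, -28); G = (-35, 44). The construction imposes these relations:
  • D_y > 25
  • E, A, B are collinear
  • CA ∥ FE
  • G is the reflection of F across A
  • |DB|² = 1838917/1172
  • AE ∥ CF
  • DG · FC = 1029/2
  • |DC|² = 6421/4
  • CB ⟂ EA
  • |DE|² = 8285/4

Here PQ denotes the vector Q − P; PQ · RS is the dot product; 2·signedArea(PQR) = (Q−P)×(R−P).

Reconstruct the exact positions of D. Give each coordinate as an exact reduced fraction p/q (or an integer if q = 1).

D = (-47/2, 26)

1. D_x = -47/2  [line 15·x + -19·y + 1693/2 = 0 ∩ |DC|² = 6421/4]
2. D_y = 26  [line 15·x + -19·y + 1693/2 = 0 ∩ |DC|² = 6421/4]
   → D = (-47/2, 26)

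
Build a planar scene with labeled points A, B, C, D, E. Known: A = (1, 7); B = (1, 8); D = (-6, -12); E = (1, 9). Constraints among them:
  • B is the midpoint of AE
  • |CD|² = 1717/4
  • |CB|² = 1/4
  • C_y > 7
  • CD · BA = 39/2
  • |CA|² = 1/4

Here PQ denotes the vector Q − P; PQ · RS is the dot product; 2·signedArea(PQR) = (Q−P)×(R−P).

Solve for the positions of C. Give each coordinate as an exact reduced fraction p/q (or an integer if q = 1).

C = (1, 15/2)

1. C_y = 15/2  [CD · BA = 39/2]
2. C_x = 1  [|CB|² = 1/4]
   → C = (1, 15/2)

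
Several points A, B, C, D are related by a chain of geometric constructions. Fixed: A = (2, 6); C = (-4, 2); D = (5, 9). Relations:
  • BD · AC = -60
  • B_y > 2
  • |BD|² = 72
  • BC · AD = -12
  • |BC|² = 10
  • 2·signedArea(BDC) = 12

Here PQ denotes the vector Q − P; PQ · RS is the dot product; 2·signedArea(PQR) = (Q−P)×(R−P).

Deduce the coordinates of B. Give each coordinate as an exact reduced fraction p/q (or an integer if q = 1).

B = (-1, 3)

1. B_x = -1  [2·signedArea(BDC) = 12 ∩ BC · AD = -12]
2. B_y = 3  [2·signedArea(BDC) = 12 ∩ BC · AD = -12]
   → B = (-1, 3)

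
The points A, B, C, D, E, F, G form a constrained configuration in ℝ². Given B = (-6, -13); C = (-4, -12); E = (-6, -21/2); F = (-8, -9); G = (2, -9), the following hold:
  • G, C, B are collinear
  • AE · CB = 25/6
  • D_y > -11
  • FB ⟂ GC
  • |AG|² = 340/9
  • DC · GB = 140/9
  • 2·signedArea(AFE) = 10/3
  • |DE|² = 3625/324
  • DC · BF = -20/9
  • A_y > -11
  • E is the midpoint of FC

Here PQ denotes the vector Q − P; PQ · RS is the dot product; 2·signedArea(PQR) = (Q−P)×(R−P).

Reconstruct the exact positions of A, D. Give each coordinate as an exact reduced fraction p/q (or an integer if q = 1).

A = (-4, -31/3)
D = (-8/3, -97/9)

1. A_x = -4  [2·signedArea(AFE) = 10/3 ∩ AE · CB = 25/6]
2. A_y = -31/3  [2·signedArea(AFE) = 10/3 ∩ AE · CB = 25/6]
   → A = (-4, -31/3)
3. D_x = -8/3  [DC · BF = -20/9 ∩ DC · GB = 140/9]
4. D_y = -97/9  [DC · BF = -20/9 ∩ DC · GB = 140/9]
   → D = (-8/3, -97/9)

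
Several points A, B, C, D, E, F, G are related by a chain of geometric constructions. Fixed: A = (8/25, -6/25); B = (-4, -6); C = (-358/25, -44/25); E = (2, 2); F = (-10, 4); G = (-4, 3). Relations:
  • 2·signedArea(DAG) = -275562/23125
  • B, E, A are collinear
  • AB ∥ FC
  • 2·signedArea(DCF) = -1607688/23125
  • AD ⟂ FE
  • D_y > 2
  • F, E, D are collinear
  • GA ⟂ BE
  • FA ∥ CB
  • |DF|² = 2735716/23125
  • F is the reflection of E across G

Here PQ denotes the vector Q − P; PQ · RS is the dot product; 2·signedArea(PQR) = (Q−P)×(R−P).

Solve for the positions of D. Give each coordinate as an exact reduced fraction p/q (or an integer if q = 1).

D = (674/925, 2046/925)

1. D_x = 674/925  [F, E, D are collinear ∩ AD ⟂ FE]
2. D_y = 2046/925  [F, E, D are collinear ∩ AD ⟂ FE]
   → D = (674/925, 2046/925)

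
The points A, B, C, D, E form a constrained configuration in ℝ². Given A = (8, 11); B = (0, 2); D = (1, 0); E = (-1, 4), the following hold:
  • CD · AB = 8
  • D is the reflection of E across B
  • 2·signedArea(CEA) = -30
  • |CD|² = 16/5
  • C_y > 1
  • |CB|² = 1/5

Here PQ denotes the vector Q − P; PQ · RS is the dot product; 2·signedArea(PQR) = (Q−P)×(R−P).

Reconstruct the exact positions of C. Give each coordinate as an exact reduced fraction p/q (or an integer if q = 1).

C = (1/5, 8/5)

1. C_x = 1/5  [2·signedArea(CEA) = -30 ∩ CD · AB = 8]
2. C_y = 8/5  [2·signedArea(CEA) = -30 ∩ CD · AB = 8]
   → C = (1/5, 8/5)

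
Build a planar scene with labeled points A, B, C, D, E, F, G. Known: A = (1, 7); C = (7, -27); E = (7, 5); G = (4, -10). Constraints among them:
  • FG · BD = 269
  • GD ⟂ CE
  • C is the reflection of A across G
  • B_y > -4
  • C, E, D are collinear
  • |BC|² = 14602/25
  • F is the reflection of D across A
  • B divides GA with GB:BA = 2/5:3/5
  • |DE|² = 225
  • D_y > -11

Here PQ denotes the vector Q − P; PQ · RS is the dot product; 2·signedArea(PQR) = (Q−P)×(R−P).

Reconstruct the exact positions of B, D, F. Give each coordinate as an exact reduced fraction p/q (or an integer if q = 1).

B = (14/5, -16/5)
D = (7, -10)
F = (-5, 24)

1. B_x = 14/5  [B divides GA with GB:BA = 2/5:3/5]
2. B_y = -16/5  [B divides GA with GB:BA = 2/5:3/5]
   → B = (14/5, -16/5)
3. D_x = 7  [C, E, D are collinear ∩ GD ⟂ CE]
4. D_y = -10  [C, E, D are collinear ∩ GD ⟂ CE]
   → D = (7, -10)
5. F_x = -5  [F is the reflection of D across A]
6. F_y = 24  [F is the reflection of D across A]
   → F = (-5, 24)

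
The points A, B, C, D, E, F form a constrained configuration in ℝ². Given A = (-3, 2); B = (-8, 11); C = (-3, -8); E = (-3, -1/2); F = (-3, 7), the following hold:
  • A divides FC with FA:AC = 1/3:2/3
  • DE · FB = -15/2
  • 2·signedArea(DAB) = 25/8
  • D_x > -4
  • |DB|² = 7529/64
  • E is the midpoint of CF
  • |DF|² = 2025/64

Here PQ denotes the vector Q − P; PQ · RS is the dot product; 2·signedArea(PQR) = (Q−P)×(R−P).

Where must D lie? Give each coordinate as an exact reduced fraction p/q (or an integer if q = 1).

1. D_x = -3  [2·signedArea(DAB) = 25/8 ∩ DE · FB = -15/2]
2. D_y = 11/8  [2·signedArea(DAB) = 25/8 ∩ DE · FB = -15/2]
   → D = (-3, 11/8)

D = (-3, 11/8)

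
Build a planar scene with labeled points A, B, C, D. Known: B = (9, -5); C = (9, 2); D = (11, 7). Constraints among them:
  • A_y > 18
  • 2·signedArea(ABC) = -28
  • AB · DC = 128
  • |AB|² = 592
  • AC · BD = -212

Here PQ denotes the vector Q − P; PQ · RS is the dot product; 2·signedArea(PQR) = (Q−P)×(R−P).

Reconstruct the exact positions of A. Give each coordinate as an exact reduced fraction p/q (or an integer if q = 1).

A = (13, 19)

1. A_x = 13  [2·signedArea(ABC) = -28 ∩ AC · BD = -212]
2. A_y = 19  [2·signedArea(ABC) = -28 ∩ AC · BD = -212]
   → A = (13, 19)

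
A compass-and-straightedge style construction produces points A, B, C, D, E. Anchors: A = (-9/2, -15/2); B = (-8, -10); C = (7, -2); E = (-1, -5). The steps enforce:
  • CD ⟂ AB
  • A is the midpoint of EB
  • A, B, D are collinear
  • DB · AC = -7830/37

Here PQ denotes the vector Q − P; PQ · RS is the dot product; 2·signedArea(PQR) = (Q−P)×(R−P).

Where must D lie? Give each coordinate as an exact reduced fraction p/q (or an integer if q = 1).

D = (423/74, -15/74)

1. D_x = 423/74  [A, B, D are collinear ∩ CD ⟂ AB]
2. D_y = -15/74  [A, B, D are collinear ∩ CD ⟂ AB]
   → D = (423/74, -15/74)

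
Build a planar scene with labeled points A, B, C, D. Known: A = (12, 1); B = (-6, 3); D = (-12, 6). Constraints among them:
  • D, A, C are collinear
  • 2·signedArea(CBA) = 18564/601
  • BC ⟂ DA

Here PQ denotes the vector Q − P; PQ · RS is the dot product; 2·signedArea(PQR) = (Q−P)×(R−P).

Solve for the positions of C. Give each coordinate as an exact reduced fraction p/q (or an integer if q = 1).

C = (-3396/601, 2811/601)

1. C_x = -3396/601  [D, A, C are collinear ∩ BC ⟂ DA]
2. C_y = 2811/601  [D, A, C are collinear ∩ BC ⟂ DA]
   → C = (-3396/601, 2811/601)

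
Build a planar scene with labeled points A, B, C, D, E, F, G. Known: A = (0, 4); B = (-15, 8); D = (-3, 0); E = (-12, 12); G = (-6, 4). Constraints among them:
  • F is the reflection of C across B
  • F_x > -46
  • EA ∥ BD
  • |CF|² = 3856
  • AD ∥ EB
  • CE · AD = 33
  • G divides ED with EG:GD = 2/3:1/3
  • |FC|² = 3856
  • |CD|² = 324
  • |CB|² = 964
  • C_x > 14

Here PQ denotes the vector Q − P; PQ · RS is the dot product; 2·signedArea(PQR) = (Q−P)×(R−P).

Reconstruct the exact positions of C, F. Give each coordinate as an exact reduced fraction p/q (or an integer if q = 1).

1. C_x = 15  [line 3·x + 4·y + -45 = 0 ∩ |CD|² = 324]
2. C_y = 0  [line 3·x + 4·y + -45 = 0 ∩ |CD|² = 324]
   → C = (15, 0)
3. F_x = -45  [F is the reflection of C across B]
4. F_y = 16  [F is the reflection of C across B]
   → F = (-45, 16)

C = (15, 0)
F = (-45, 16)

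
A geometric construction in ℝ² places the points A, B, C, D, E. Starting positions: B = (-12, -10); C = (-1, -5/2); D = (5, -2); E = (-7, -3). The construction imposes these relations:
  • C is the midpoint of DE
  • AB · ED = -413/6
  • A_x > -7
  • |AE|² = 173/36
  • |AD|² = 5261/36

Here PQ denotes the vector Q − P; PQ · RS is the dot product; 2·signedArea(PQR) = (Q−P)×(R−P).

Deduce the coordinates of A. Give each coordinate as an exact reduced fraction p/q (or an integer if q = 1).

A = (-20/3, -31/6)

1. A_x = -20/3  [line -12·x + -1·y + -511/6 = 0 ∩ |AD|² = 5261/36]
2. A_y = -31/6  [line -12·x + -1·y + -511/6 = 0 ∩ |AD|² = 5261/36]
   → A = (-20/3, -31/6)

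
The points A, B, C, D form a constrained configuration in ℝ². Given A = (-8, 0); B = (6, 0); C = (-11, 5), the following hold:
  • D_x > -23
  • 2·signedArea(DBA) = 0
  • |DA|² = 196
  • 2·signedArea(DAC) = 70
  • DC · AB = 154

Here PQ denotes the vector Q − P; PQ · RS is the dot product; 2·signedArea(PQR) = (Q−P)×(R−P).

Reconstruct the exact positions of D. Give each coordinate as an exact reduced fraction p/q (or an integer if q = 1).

D = (-22, 0)

1. D_x = -22  [2·signedArea(DBA) = 0 ∩ DC · AB = 154]
2. D_y = 0  [2·signedArea(DBA) = 0 ∩ DC · AB = 154]
   → D = (-22, 0)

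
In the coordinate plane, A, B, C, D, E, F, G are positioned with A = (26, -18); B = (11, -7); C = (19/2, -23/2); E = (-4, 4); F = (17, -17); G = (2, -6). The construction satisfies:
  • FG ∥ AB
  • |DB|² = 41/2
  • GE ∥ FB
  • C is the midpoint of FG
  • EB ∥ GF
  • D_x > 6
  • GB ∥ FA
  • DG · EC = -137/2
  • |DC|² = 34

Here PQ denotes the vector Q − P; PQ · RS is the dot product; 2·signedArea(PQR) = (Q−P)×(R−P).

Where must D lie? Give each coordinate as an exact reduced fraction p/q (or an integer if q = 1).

1. D_x = 13/2  [line -27/2·x + 31/2·y + 377/2 = 0 ∩ |DC|² = 34]
2. D_y = -13/2  [line -27/2·x + 31/2·y + 377/2 = 0 ∩ |DC|² = 34]
   → D = (13/2, -13/2)

D = (13/2, -13/2)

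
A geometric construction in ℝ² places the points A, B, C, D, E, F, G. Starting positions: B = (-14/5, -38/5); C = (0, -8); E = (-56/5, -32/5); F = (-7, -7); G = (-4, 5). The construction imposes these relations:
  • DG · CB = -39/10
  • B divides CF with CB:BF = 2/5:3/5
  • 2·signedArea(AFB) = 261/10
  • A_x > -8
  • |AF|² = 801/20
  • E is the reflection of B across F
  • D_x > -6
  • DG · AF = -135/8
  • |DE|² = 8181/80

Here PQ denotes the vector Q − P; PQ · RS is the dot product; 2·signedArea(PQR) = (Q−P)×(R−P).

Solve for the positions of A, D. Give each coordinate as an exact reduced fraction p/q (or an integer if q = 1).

A = (-38/5, -7/10)
D = (-29/5, 43/20)

1. D_x = -29/5  [line 14/5·x + -2/5·y + 171/10 = 0 ∩ |DE|² = 8181/80]
2. D_y = 43/20  [line 14/5·x + -2/5·y + 171/10 = 0 ∩ |DE|² = 8181/80]
   → D = (-29/5, 43/20)
3. A_x = -38/5  [2·signedArea(AFB) = 261/10 ∩ DG · AF = -135/8]
4. A_y = -7/10  [2·signedArea(AFB) = 261/10 ∩ DG · AF = -135/8]
   → A = (-38/5, -7/10)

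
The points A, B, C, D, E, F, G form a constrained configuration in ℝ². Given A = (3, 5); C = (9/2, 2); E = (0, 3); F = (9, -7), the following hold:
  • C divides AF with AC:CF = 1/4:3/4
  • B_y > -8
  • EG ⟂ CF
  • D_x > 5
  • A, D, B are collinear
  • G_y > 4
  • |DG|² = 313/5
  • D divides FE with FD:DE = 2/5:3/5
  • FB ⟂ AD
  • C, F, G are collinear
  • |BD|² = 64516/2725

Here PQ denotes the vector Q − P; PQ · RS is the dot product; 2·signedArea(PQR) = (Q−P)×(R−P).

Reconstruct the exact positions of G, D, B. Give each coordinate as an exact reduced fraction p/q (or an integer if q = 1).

B = (741/109, -835/109)
D = (27/5, -3)
G = (16/5, 23/5)

1. G_x = 16/5  [C, F, G are collinear ∩ EG ⟂ CF]
2. G_y = 23/5  [C, F, G are collinear ∩ EG ⟂ CF]
   → G = (16/5, 23/5)
3. D_x = 27/5  [D divides FE with FD:DE = 2/5:3/5]
4. D_y = -3  [D divides FE with FD:DE = 2/5:3/5]
   → D = (27/5, -3)
5. B_x = 741/109  [A, D, B are collinear ∩ FB ⟂ AD]
6. B_y = -835/109  [A, D, B are collinear ∩ FB ⟂ AD]
   → B = (741/109, -835/109)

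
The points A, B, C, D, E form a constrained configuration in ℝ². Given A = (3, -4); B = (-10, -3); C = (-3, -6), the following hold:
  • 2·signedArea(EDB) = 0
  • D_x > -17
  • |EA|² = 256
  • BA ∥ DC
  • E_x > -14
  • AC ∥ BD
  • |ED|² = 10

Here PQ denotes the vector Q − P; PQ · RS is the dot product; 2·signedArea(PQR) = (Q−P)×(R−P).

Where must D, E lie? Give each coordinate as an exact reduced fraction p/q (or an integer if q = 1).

1. D_x = -16  [BA ∥ DC ∩ AC ∥ BD]
2. D_y = -5  [BA ∥ DC ∩ AC ∥ BD]
   → D = (-16, -5)
3. E_x = -13  [line -2·x + 6·y + -2 = 0 ∩ |ED|² = 10]
4. E_y = -4  [line -2·x + 6·y + -2 = 0 ∩ |ED|² = 10]
   → E = (-13, -4)

D = (-16, -5)
E = (-13, -4)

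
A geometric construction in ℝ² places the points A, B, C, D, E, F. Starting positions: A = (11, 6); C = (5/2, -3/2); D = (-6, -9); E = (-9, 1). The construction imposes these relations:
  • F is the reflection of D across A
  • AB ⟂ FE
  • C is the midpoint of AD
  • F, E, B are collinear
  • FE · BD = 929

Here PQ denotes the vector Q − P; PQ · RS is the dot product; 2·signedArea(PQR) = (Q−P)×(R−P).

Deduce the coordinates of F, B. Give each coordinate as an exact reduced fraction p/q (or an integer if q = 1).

B = (15159/1769, 18569/1769)
F = (28, 21)

1. F_x = 28  [F is the reflection of D across A]
2. F_y = 21  [F is the reflection of D across A]
   → F = (28, 21)
3. B_x = 15159/1769  [F, E, B are collinear ∩ AB ⟂ FE]
4. B_y = 18569/1769  [F, E, B are collinear ∩ AB ⟂ FE]
   → B = (15159/1769, 18569/1769)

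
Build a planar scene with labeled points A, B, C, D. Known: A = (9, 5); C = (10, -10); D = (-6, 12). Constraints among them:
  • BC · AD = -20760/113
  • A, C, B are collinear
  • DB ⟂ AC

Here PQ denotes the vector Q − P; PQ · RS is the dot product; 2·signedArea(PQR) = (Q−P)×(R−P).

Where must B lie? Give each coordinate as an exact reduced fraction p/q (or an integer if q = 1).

1. B_x = 957/113  [A, C, B are collinear ∩ DB ⟂ AC]
2. B_y = 1465/113  [A, C, B are collinear ∩ DB ⟂ AC]
   → B = (957/113, 1465/113)

B = (957/113, 1465/113)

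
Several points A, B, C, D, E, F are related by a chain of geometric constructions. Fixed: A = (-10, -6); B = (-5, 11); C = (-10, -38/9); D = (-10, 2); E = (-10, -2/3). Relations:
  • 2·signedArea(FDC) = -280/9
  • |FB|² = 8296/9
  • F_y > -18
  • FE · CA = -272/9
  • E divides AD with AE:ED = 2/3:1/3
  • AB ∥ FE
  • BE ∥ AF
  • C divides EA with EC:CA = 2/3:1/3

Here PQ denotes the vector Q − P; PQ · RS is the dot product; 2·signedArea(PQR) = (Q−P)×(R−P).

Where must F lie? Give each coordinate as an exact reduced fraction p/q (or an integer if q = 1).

F = (-15, -53/3)

1. F_x = -15  [AB ∥ FE ∩ BE ∥ AF]
2. F_y = -53/3  [AB ∥ FE ∩ BE ∥ AF]
   → F = (-15, -53/3)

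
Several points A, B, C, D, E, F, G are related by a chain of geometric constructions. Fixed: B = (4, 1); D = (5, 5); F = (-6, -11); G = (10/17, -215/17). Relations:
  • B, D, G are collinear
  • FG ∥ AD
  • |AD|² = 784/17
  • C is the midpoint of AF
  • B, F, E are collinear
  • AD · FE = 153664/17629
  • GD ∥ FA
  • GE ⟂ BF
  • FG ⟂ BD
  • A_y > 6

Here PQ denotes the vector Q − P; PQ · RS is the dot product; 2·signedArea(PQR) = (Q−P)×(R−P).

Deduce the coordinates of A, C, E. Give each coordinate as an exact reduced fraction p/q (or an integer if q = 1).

A = (-27/17, 113/17)
C = (-129/34, -37/17)
E = (-4262/1037, -9055/1037)

1. A_x = -27/17  [FG ∥ AD ∩ GD ∥ FA]
2. A_y = 113/17  [FG ∥ AD ∩ GD ∥ FA]
   → A = (-27/17, 113/17)
3. C_x = -129/34  [C is the midpoint of AF]
4. C_y = -37/17  [C is the midpoint of AF]
   → C = (-129/34, -37/17)
5. E_x = -4262/1037  [B, F, E are collinear ∩ GE ⟂ BF]
6. E_y = -9055/1037  [B, F, E are collinear ∩ GE ⟂ BF]
   → E = (-4262/1037, -9055/1037)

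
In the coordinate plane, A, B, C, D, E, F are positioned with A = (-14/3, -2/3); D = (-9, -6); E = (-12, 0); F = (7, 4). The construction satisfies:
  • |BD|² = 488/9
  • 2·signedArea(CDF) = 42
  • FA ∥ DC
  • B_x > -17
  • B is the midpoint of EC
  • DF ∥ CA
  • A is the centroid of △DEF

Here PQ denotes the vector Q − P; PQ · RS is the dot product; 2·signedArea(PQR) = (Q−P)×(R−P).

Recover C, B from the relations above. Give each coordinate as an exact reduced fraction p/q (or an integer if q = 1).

1. C_x = -62/3  [DF ∥ CA ∩ FA ∥ DC]
2. C_y = -32/3  [DF ∥ CA ∩ FA ∥ DC]
   → C = (-62/3, -32/3)
3. B_x = -49/3  [B is the midpoint of EC]
4. B_y = -16/3  [B is the midpoint of EC]
   → B = (-49/3, -16/3)

B = (-49/3, -16/3)
C = (-62/3, -32/3)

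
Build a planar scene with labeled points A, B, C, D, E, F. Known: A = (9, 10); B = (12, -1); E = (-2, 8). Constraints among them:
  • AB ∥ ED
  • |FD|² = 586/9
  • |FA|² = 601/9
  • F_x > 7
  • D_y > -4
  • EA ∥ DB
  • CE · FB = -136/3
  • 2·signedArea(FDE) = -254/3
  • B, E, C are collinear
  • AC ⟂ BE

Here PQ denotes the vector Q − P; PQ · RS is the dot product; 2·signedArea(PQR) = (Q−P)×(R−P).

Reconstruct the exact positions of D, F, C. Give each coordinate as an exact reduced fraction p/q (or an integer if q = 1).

C = (1350/277, 992/277)
D = (1, -3)
F = (22/3, 2)

1. D_x = 1  [EA ∥ DB ∩ AB ∥ ED]
2. D_y = -3  [EA ∥ DB ∩ AB ∥ ED]
   → D = (1, -3)
3. F_x = 22/3  [line -11·x + -3·y + 260/3 = 0 ∩ |FA|² = 601/9]
4. F_y = 2  [line -11·x + -3·y + 260/3 = 0 ∩ |FA|² = 601/9]
   → F = (22/3, 2)
5. C_x = 1350/277  [B, E, C are collinear ∩ AC ⟂ BE]
6. C_y = 992/277  [B, E, C are collinear ∩ AC ⟂ BE]
   → C = (1350/277, 992/277)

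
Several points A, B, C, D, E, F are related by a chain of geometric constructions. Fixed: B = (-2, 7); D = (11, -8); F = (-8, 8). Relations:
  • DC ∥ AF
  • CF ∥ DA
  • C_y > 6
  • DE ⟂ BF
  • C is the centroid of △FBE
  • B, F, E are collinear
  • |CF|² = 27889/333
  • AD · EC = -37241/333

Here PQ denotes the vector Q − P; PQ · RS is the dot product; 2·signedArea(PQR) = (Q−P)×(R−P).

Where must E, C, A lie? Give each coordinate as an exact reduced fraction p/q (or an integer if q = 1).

1. E_x = 484/37  [B, F, E are collinear ∩ DE ⟂ BF]
2. E_y = 166/37  [B, F, E are collinear ∩ DE ⟂ BF]
   → E = (484/37, 166/37)
3. C_x = 38/37  [C is the centroid of △FBE]
4. C_y = 721/111  [C is the centroid of △FBE]
   → C = (38/37, 721/111)
5. A_x = 73/37  [DC ∥ AF ∩ CF ∥ DA]
6. A_y = -721/111  [DC ∥ AF ∩ CF ∥ DA]
   → A = (73/37, -721/111)

A = (73/37, -721/111)
C = (38/37, 721/111)
E = (484/37, 166/37)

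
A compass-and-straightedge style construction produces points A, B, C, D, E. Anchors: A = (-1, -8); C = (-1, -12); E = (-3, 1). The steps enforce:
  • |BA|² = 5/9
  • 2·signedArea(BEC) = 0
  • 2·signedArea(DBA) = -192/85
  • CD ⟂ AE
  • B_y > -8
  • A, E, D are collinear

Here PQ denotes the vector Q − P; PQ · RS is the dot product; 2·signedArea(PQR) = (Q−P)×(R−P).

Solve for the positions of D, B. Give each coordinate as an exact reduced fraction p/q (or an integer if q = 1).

B = (-5/3, -23/3)
D = (-13/85, -1004/85)

1. D_x = -13/85  [A, E, D are collinear ∩ CD ⟂ AE]
2. D_y = -1004/85  [A, E, D are collinear ∩ CD ⟂ AE]
   → D = (-13/85, -1004/85)
3. B_x = -5/3  [2·signedArea(BEC) = 0 ∩ 2·signedArea(DBA) = -192/85]
4. B_y = -23/3  [2·signedArea(BEC) = 0 ∩ 2·signedArea(DBA) = -192/85]
   → B = (-5/3, -23/3)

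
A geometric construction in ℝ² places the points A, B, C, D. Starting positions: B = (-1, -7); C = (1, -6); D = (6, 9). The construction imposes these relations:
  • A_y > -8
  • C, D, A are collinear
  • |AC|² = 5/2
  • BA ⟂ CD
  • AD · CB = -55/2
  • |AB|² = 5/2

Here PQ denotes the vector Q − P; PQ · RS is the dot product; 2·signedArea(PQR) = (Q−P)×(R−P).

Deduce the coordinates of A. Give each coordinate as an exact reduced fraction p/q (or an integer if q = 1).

1. A_x = 1/2  [C, D, A are collinear ∩ BA ⟂ CD]
2. A_y = -15/2  [C, D, A are collinear ∩ BA ⟂ CD]
   → A = (1/2, -15/2)

A = (1/2, -15/2)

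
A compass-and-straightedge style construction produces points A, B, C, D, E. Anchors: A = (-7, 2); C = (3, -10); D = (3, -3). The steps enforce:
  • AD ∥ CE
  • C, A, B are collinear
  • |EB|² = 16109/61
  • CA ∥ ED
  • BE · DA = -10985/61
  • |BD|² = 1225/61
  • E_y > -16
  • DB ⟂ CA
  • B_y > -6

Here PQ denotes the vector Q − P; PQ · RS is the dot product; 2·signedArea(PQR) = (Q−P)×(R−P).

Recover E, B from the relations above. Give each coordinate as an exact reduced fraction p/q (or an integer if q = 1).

1. E_x = 13  [CA ∥ ED ∩ AD ∥ CE]
2. E_y = -15  [CA ∥ ED ∩ AD ∥ CE]
   → E = (13, -15)
3. B_x = -27/61  [C, A, B are collinear ∩ DB ⟂ CA]
4. B_y = -358/61  [C, A, B are collinear ∩ DB ⟂ CA]
   → B = (-27/61, -358/61)

B = (-27/61, -358/61)
E = (13, -15)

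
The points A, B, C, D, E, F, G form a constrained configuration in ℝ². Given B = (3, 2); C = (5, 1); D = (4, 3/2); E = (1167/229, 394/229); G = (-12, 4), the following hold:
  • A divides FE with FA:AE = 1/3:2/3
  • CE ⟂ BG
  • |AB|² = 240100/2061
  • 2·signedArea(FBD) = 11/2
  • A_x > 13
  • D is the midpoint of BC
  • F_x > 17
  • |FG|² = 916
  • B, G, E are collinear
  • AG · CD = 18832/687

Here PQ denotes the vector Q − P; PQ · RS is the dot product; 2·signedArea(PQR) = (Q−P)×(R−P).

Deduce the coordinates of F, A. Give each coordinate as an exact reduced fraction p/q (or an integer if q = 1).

A = (3137/229, 394/687)
F = (18, 0)

1. F_x = 18  [line 1/2·x + 1·y + -9 = 0 ∩ |FG|² = 916]
2. F_y = 0  [line 1/2·x + 1·y + -9 = 0 ∩ |FG|² = 916]
   → F = (18, 0)
3. A_x = 3137/229  [A divides FE with FA:AE = 1/3:2/3]
4. A_y = 394/687  [A divides FE with FA:AE = 1/3:2/3]
   → A = (3137/229, 394/687)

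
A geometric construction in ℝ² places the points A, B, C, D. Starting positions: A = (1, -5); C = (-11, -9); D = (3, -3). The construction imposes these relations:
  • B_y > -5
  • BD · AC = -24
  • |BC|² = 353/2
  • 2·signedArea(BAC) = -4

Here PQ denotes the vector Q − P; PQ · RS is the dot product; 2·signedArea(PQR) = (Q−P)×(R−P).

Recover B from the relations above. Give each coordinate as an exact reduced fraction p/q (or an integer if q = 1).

1. B_x = 3/2  [2·signedArea(BAC) = -4 ∩ BD · AC = -24]
2. B_y = -9/2  [2·signedArea(BAC) = -4 ∩ BD · AC = -24]
   → B = (3/2, -9/2)

B = (3/2, -9/2)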